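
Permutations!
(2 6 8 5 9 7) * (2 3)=(2 6 8 5 9 7 3)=[0, 1, 6, 2, 4, 9, 8, 3, 5, 7]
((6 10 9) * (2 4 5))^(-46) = ((2 4 5)(6 10 9))^(-46) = (2 5 4)(6 9 10)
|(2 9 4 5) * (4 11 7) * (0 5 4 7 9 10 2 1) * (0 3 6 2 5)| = |(1 3 6 2 10 5)(9 11)| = 6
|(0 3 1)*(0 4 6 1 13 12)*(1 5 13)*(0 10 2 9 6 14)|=35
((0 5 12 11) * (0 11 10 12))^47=((0 5)(10 12))^47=(0 5)(10 12)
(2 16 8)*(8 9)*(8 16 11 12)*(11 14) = (2 14 11 12 8)(9 16) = [0, 1, 14, 3, 4, 5, 6, 7, 2, 16, 10, 12, 8, 13, 11, 15, 9]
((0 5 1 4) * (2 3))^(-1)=((0 5 1 4)(2 3))^(-1)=(0 4 1 5)(2 3)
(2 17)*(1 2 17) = [0, 2, 1, 3, 4, 5, 6, 7, 8, 9, 10, 11, 12, 13, 14, 15, 16, 17] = (17)(1 2)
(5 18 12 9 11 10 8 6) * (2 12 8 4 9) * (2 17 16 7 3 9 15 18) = (2 12 17 16 7 3 9 11 10 4 15 18 8 6 5) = [0, 1, 12, 9, 15, 2, 5, 3, 6, 11, 4, 10, 17, 13, 14, 18, 7, 16, 8]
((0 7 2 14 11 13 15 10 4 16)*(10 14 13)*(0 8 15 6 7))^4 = (4 14 16 11 8 10 15)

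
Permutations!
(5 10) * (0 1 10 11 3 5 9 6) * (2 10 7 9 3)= (0 1 7 9 6)(2 10 3 5 11)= [1, 7, 10, 5, 4, 11, 0, 9, 8, 6, 3, 2]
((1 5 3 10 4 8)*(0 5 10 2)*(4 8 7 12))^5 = (0 5 3 2)(1 8 10)(4 12 7)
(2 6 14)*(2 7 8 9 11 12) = (2 6 14 7 8 9 11 12) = [0, 1, 6, 3, 4, 5, 14, 8, 9, 11, 10, 12, 2, 13, 7]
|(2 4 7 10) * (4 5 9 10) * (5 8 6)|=6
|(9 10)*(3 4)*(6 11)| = 2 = |(3 4)(6 11)(9 10)|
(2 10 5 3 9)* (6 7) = [0, 1, 10, 9, 4, 3, 7, 6, 8, 2, 5] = (2 10 5 3 9)(6 7)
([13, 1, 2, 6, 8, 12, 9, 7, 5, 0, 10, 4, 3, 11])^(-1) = (0 9 6 3 12 5 8 4 11 13)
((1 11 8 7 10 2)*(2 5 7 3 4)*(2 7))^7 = ((1 11 8 3 4 7 10 5 2))^7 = (1 5 7 3 11 2 10 4 8)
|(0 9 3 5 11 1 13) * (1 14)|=8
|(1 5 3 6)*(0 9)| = 4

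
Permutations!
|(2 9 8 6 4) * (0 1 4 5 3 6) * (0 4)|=|(0 1)(2 9 8 4)(3 6 5)|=12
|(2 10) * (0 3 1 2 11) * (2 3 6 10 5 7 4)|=4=|(0 6 10 11)(1 3)(2 5 7 4)|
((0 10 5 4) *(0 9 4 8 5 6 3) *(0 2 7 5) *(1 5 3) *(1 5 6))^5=((0 10 1 6 5 8)(2 7 3)(4 9))^5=(0 8 5 6 1 10)(2 3 7)(4 9)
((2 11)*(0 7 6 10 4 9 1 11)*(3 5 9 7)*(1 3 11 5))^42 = (11)(1 9)(3 5)(4 6)(7 10) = ((0 11 2)(1 5 9 3)(4 7 6 10))^42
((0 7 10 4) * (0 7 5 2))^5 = ((0 5 2)(4 7 10))^5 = (0 2 5)(4 10 7)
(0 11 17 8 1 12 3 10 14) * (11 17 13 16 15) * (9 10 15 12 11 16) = (0 17 8 1 11 13 9 10 14)(3 15 16 12) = [17, 11, 2, 15, 4, 5, 6, 7, 1, 10, 14, 13, 3, 9, 0, 16, 12, 8]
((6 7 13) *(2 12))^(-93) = ((2 12)(6 7 13))^(-93) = (13)(2 12)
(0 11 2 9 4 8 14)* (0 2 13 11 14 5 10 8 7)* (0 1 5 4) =(0 14 2 9)(1 5 10 8 4 7)(11 13) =[14, 5, 9, 3, 7, 10, 6, 1, 4, 0, 8, 13, 12, 11, 2]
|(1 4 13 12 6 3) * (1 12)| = |(1 4 13)(3 12 6)| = 3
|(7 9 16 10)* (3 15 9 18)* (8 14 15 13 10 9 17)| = |(3 13 10 7 18)(8 14 15 17)(9 16)| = 20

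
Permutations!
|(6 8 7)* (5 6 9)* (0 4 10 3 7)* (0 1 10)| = 8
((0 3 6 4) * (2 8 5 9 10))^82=((0 3 6 4)(2 8 5 9 10))^82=(0 6)(2 5 10 8 9)(3 4)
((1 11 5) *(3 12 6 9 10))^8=((1 11 5)(3 12 6 9 10))^8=(1 5 11)(3 9 12 10 6)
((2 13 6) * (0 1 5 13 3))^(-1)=(0 3 2 6 13 5 1)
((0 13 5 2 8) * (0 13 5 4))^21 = (0 8)(2 4)(5 13) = ((0 5 2 8 13 4))^21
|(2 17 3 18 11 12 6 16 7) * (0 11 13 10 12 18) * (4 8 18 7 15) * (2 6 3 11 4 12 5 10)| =14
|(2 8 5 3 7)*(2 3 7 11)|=6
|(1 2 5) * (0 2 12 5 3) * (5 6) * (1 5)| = |(0 2 3)(1 12 6)| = 3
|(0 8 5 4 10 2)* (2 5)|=3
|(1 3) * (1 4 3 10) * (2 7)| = |(1 10)(2 7)(3 4)| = 2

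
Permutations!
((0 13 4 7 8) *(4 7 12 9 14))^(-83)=(0 13 7 8)(4 12 9 14)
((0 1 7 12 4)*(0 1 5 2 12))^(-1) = ((0 5 2 12 4 1 7))^(-1) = (0 7 1 4 12 2 5)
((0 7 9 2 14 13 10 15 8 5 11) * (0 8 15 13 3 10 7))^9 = (15)(2 3 13 9 14 10 7) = ((15)(2 14 3 10 13 7 9)(5 11 8))^9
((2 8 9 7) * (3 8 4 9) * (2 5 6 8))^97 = ((2 4 9 7 5 6 8 3))^97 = (2 4 9 7 5 6 8 3)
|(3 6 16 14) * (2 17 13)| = |(2 17 13)(3 6 16 14)| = 12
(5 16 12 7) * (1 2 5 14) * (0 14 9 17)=(0 14 1 2 5 16 12 7 9 17)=[14, 2, 5, 3, 4, 16, 6, 9, 8, 17, 10, 11, 7, 13, 1, 15, 12, 0]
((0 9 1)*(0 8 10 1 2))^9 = (10)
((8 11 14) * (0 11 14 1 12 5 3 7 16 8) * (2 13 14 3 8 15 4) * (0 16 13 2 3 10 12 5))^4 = (0 8 11 10 1 12 5)(3 16 7 15 13 4 14)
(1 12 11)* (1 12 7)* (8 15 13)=(1 7)(8 15 13)(11 12)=[0, 7, 2, 3, 4, 5, 6, 1, 15, 9, 10, 12, 11, 8, 14, 13]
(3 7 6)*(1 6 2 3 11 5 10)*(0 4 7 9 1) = [4, 6, 3, 9, 7, 10, 11, 2, 8, 1, 0, 5] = (0 4 7 2 3 9 1 6 11 5 10)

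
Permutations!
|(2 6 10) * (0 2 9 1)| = |(0 2 6 10 9 1)| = 6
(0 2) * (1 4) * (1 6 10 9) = (0 2)(1 4 6 10 9) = [2, 4, 0, 3, 6, 5, 10, 7, 8, 1, 9]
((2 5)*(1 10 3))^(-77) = ((1 10 3)(2 5))^(-77) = (1 10 3)(2 5)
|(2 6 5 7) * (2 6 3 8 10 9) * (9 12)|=6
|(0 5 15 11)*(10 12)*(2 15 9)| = 6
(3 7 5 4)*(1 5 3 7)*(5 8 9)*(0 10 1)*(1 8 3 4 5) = (0 10 8 9 1 3)(4 7) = [10, 3, 2, 0, 7, 5, 6, 4, 9, 1, 8]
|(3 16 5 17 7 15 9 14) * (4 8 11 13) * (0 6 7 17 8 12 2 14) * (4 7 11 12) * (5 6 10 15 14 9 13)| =15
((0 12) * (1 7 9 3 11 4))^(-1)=((0 12)(1 7 9 3 11 4))^(-1)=(0 12)(1 4 11 3 9 7)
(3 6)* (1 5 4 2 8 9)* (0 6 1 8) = (0 6 3 1 5 4 2)(8 9) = [6, 5, 0, 1, 2, 4, 3, 7, 9, 8]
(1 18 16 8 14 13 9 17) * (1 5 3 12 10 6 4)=(1 18 16 8 14 13 9 17 5 3 12 10 6 4)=[0, 18, 2, 12, 1, 3, 4, 7, 14, 17, 6, 11, 10, 9, 13, 15, 8, 5, 16]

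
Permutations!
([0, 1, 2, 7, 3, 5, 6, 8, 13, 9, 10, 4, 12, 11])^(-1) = [0, 1, 2, 4, 11, 5, 6, 3, 7, 9, 10, 13, 12, 8]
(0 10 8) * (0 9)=[10, 1, 2, 3, 4, 5, 6, 7, 9, 0, 8]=(0 10 8 9)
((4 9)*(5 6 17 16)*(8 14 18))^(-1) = ((4 9)(5 6 17 16)(8 14 18))^(-1) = (4 9)(5 16 17 6)(8 18 14)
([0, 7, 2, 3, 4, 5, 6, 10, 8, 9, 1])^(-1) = [0, 10, 2, 3, 4, 5, 6, 1, 8, 9, 7]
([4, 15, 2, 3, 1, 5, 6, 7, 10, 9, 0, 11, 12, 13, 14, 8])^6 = (15)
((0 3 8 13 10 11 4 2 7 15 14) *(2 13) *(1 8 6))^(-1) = ((0 3 6 1 8 2 7 15 14)(4 13 10 11))^(-1) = (0 14 15 7 2 8 1 6 3)(4 11 10 13)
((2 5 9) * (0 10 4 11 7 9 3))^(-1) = (0 3 5 2 9 7 11 4 10)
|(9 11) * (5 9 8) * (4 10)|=|(4 10)(5 9 11 8)|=4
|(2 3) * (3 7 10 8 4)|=|(2 7 10 8 4 3)|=6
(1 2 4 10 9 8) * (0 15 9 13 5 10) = (0 15 9 8 1 2 4)(5 10 13) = [15, 2, 4, 3, 0, 10, 6, 7, 1, 8, 13, 11, 12, 5, 14, 9]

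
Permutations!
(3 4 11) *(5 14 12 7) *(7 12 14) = (14)(3 4 11)(5 7) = [0, 1, 2, 4, 11, 7, 6, 5, 8, 9, 10, 3, 12, 13, 14]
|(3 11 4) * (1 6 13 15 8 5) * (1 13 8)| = |(1 6 8 5 13 15)(3 11 4)| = 6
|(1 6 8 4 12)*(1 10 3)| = 7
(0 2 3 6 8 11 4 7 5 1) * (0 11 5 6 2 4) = (0 4 7 6 8 5 1 11)(2 3) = [4, 11, 3, 2, 7, 1, 8, 6, 5, 9, 10, 0]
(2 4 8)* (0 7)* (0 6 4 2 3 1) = (0 7 6 4 8 3 1) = [7, 0, 2, 1, 8, 5, 4, 6, 3]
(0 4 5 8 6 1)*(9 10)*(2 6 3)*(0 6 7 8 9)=(0 4 5 9 10)(1 6)(2 7 8 3)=[4, 6, 7, 2, 5, 9, 1, 8, 3, 10, 0]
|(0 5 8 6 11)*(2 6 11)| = 4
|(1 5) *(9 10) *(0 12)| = |(0 12)(1 5)(9 10)| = 2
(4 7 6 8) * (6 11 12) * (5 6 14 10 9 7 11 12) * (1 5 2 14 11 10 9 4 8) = (1 5 6)(2 14 9 7 12 11)(4 10) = [0, 5, 14, 3, 10, 6, 1, 12, 8, 7, 4, 2, 11, 13, 9]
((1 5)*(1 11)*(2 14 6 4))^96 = (14)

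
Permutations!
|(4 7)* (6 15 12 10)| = 4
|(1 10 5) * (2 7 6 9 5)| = 7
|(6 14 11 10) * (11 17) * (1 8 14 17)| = |(1 8 14)(6 17 11 10)| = 12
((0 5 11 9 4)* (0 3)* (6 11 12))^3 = ((0 5 12 6 11 9 4 3))^3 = (0 6 4 5 11 3 12 9)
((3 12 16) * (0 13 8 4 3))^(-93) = (0 12 4 13 16 3 8)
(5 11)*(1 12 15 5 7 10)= (1 12 15 5 11 7 10)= [0, 12, 2, 3, 4, 11, 6, 10, 8, 9, 1, 7, 15, 13, 14, 5]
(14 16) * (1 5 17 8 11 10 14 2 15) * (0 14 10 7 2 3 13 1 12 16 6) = (0 14 6)(1 5 17 8 11 7 2 15 12 16 3 13) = [14, 5, 15, 13, 4, 17, 0, 2, 11, 9, 10, 7, 16, 1, 6, 12, 3, 8]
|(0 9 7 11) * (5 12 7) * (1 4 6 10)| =|(0 9 5 12 7 11)(1 4 6 10)| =12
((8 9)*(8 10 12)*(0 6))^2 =(8 10)(9 12)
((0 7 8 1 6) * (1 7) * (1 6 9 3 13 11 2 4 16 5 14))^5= (0 6)(1 2)(3 16)(4 9)(5 13)(7 8)(11 14)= ((0 6)(1 9 3 13 11 2 4 16 5 14)(7 8))^5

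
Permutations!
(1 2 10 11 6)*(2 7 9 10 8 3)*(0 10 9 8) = (0 10 11 6 1 7 8 3 2) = [10, 7, 0, 2, 4, 5, 1, 8, 3, 9, 11, 6]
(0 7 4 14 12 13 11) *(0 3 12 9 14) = (0 7 4)(3 12 13 11)(9 14) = [7, 1, 2, 12, 0, 5, 6, 4, 8, 14, 10, 3, 13, 11, 9]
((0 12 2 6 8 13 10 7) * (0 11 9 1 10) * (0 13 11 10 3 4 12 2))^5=(13)(0 9)(1 2)(3 6)(4 8)(7 10)(11 12)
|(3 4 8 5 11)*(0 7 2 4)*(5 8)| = |(0 7 2 4 5 11 3)| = 7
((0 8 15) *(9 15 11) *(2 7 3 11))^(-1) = ((0 8 2 7 3 11 9 15))^(-1) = (0 15 9 11 3 7 2 8)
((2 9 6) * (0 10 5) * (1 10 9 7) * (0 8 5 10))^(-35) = (10)(0 9 6 2 7 1)(5 8)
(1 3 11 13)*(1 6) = (1 3 11 13 6) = [0, 3, 2, 11, 4, 5, 1, 7, 8, 9, 10, 13, 12, 6]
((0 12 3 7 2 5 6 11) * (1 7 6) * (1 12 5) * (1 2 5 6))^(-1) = ((0 6 11)(1 7 5 12 3))^(-1) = (0 11 6)(1 3 12 5 7)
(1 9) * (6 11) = (1 9)(6 11) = [0, 9, 2, 3, 4, 5, 11, 7, 8, 1, 10, 6]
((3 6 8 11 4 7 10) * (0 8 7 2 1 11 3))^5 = (0 10 7 6 3 8)(1 11 4 2)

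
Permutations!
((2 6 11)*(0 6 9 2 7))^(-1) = ((0 6 11 7)(2 9))^(-1) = (0 7 11 6)(2 9)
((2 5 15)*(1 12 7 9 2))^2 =(1 7 2 15 12 9 5)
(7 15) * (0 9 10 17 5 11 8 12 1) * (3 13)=(0 9 10 17 5 11 8 12 1)(3 13)(7 15)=[9, 0, 2, 13, 4, 11, 6, 15, 12, 10, 17, 8, 1, 3, 14, 7, 16, 5]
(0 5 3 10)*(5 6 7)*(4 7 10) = (0 6 10)(3 4 7 5) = [6, 1, 2, 4, 7, 3, 10, 5, 8, 9, 0]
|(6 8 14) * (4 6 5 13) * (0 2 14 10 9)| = 10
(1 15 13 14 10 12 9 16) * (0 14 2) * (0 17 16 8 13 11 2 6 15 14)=[0, 14, 17, 3, 4, 5, 15, 7, 13, 8, 12, 2, 9, 6, 10, 11, 1, 16]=(1 14 10 12 9 8 13 6 15 11 2 17 16)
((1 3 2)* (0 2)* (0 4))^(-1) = ((0 2 1 3 4))^(-1) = (0 4 3 1 2)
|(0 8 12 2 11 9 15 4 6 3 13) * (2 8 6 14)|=|(0 6 3 13)(2 11 9 15 4 14)(8 12)|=12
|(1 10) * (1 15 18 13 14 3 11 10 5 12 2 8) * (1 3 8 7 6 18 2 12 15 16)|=14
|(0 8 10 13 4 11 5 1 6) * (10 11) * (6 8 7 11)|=|(0 7 11 5 1 8 6)(4 10 13)|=21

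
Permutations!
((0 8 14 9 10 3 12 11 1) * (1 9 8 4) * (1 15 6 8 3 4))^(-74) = ((0 1)(3 12 11 9 10 4 15 6 8 14))^(-74) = (3 15 11 8 10)(4 12 6 9 14)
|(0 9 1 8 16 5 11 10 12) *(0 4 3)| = 11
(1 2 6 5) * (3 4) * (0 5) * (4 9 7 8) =(0 5 1 2 6)(3 9 7 8 4) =[5, 2, 6, 9, 3, 1, 0, 8, 4, 7]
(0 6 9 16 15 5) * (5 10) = (0 6 9 16 15 10 5) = [6, 1, 2, 3, 4, 0, 9, 7, 8, 16, 5, 11, 12, 13, 14, 10, 15]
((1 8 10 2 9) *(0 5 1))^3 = (0 8 9 1 2 5 10)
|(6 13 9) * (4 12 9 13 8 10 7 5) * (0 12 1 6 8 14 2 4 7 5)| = 35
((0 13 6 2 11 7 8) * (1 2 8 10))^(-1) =(0 8 6 13)(1 10 7 11 2)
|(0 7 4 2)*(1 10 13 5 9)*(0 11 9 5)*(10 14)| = |(0 7 4 2 11 9 1 14 10 13)| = 10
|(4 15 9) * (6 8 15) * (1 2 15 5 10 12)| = 10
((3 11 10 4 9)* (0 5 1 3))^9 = ((0 5 1 3 11 10 4 9))^9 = (0 5 1 3 11 10 4 9)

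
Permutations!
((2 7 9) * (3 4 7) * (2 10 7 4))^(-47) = ((2 3)(7 9 10))^(-47) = (2 3)(7 9 10)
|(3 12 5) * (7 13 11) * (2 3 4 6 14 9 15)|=|(2 3 12 5 4 6 14 9 15)(7 13 11)|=9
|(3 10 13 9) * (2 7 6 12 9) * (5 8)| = |(2 7 6 12 9 3 10 13)(5 8)| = 8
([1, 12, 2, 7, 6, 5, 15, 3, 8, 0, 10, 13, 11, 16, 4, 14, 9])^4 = (0 13 1 16 12 9 11)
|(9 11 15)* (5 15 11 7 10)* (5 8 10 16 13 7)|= 6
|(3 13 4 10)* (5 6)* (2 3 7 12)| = 14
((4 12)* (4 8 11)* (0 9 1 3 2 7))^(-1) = (0 7 2 3 1 9)(4 11 8 12)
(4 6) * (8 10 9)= (4 6)(8 10 9)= [0, 1, 2, 3, 6, 5, 4, 7, 10, 8, 9]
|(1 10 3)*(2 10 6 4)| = |(1 6 4 2 10 3)| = 6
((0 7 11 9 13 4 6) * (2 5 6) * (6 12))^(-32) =((0 7 11 9 13 4 2 5 12 6))^(-32) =(0 12 2 13 11)(4 9 7 6 5)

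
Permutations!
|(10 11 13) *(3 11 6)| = |(3 11 13 10 6)| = 5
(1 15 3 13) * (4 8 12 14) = (1 15 3 13)(4 8 12 14) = [0, 15, 2, 13, 8, 5, 6, 7, 12, 9, 10, 11, 14, 1, 4, 3]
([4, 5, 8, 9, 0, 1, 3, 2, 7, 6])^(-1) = (0 4)(1 5)(2 7 8)(3 6 9)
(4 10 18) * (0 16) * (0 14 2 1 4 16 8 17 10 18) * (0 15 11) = (0 8 17 10 15 11)(1 4 18 16 14 2) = [8, 4, 1, 3, 18, 5, 6, 7, 17, 9, 15, 0, 12, 13, 2, 11, 14, 10, 16]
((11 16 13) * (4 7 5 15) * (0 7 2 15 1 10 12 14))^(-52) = ((0 7 5 1 10 12 14)(2 15 4)(11 16 13))^(-52) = (0 10 7 12 5 14 1)(2 4 15)(11 13 16)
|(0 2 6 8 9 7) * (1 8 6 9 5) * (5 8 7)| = 6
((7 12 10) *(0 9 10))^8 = (0 7 9 12 10)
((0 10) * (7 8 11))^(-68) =((0 10)(7 8 11))^(-68) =(7 8 11)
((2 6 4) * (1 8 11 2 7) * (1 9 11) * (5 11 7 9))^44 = ((1 8)(2 6 4 9 7 5 11))^44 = (2 4 7 11 6 9 5)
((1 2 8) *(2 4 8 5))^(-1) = ((1 4 8)(2 5))^(-1) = (1 8 4)(2 5)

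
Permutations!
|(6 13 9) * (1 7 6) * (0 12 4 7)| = 8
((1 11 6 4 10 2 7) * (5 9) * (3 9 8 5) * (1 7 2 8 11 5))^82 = (1 10 6 5 8 4 11)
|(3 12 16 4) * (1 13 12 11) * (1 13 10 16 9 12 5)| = 8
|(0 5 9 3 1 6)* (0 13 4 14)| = 9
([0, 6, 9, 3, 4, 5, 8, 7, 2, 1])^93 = [0, 2, 6, 3, 4, 5, 9, 7, 1, 8]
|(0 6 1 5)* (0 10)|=|(0 6 1 5 10)|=5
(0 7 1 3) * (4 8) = (0 7 1 3)(4 8) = [7, 3, 2, 0, 8, 5, 6, 1, 4]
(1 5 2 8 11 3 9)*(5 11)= (1 11 3 9)(2 8 5)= [0, 11, 8, 9, 4, 2, 6, 7, 5, 1, 10, 3]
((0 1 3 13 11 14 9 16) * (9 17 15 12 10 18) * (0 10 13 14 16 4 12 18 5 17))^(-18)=(0 3)(1 14)(4 16 15 12 10 18 13 5 9 11 17)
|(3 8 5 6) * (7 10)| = 4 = |(3 8 5 6)(7 10)|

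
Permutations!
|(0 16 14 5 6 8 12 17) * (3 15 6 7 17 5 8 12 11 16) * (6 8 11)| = 9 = |(0 3 15 8 6 12 5 7 17)(11 16 14)|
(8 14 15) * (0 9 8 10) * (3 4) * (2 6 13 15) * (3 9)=(0 3 4 9 8 14 2 6 13 15 10)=[3, 1, 6, 4, 9, 5, 13, 7, 14, 8, 0, 11, 12, 15, 2, 10]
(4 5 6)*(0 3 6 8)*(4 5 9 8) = (0 3 6 5 4 9 8) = [3, 1, 2, 6, 9, 4, 5, 7, 0, 8]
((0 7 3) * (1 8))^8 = (8)(0 3 7)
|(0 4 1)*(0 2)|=4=|(0 4 1 2)|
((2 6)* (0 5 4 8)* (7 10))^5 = ((0 5 4 8)(2 6)(7 10))^5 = (0 5 4 8)(2 6)(7 10)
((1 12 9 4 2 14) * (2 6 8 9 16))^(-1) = (1 14 2 16 12)(4 9 8 6)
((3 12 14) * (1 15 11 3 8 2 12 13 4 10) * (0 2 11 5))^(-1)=(0 5 15 1 10 4 13 3 11 8 14 12 2)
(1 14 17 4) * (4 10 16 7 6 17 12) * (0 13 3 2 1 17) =[13, 14, 1, 2, 17, 5, 0, 6, 8, 9, 16, 11, 4, 3, 12, 15, 7, 10] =(0 13 3 2 1 14 12 4 17 10 16 7 6)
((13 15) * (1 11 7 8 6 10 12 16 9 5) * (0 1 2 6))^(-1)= (0 8 7 11 1)(2 5 9 16 12 10 6)(13 15)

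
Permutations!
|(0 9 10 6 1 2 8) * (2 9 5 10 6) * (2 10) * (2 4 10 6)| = 9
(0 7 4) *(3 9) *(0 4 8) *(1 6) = (0 7 8)(1 6)(3 9) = [7, 6, 2, 9, 4, 5, 1, 8, 0, 3]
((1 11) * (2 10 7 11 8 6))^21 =((1 8 6 2 10 7 11))^21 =(11)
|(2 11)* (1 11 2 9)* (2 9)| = |(1 11 2 9)| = 4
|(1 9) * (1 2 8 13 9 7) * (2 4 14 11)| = |(1 7)(2 8 13 9 4 14 11)| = 14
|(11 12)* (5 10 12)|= |(5 10 12 11)|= 4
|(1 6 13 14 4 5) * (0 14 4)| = 10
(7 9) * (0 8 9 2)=[8, 1, 0, 3, 4, 5, 6, 2, 9, 7]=(0 8 9 7 2)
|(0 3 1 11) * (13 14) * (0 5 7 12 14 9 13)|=8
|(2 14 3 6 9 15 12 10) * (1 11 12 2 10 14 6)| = |(1 11 12 14 3)(2 6 9 15)| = 20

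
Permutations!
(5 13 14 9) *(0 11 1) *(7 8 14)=(0 11 1)(5 13 7 8 14 9)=[11, 0, 2, 3, 4, 13, 6, 8, 14, 5, 10, 1, 12, 7, 9]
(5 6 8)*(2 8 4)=[0, 1, 8, 3, 2, 6, 4, 7, 5]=(2 8 5 6 4)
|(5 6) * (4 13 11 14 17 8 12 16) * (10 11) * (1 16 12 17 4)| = |(1 16)(4 13 10 11 14)(5 6)(8 17)| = 10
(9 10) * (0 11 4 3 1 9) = (0 11 4 3 1 9 10) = [11, 9, 2, 1, 3, 5, 6, 7, 8, 10, 0, 4]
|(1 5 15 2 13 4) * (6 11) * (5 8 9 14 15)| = |(1 8 9 14 15 2 13 4)(6 11)| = 8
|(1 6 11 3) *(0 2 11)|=6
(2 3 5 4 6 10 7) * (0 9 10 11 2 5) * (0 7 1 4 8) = (0 9 10 1 4 6 11 2 3 7 5 8) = [9, 4, 3, 7, 6, 8, 11, 5, 0, 10, 1, 2]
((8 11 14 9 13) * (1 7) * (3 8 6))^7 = (14)(1 7)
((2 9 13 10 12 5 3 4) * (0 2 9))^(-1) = (0 2)(3 5 12 10 13 9 4)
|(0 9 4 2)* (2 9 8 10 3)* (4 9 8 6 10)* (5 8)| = |(0 6 10 3 2)(4 5 8)| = 15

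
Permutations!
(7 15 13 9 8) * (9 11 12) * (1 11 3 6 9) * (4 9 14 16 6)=(1 11 12)(3 4 9 8 7 15 13)(6 14 16)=[0, 11, 2, 4, 9, 5, 14, 15, 7, 8, 10, 12, 1, 3, 16, 13, 6]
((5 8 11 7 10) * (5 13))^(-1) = (5 13 10 7 11 8)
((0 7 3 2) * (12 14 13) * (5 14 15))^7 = ((0 7 3 2)(5 14 13 12 15))^7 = (0 2 3 7)(5 13 15 14 12)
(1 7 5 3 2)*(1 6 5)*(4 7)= (1 4 7)(2 6 5 3)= [0, 4, 6, 2, 7, 3, 5, 1]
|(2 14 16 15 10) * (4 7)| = |(2 14 16 15 10)(4 7)| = 10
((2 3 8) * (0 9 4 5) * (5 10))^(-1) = ((0 9 4 10 5)(2 3 8))^(-1) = (0 5 10 4 9)(2 8 3)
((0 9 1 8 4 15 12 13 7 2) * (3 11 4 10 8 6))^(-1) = ((0 9 1 6 3 11 4 15 12 13 7 2)(8 10))^(-1) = (0 2 7 13 12 15 4 11 3 6 1 9)(8 10)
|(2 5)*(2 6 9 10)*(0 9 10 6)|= 6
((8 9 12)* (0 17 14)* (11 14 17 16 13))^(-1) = ((17)(0 16 13 11 14)(8 9 12))^(-1) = (17)(0 14 11 13 16)(8 12 9)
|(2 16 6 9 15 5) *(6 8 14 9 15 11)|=9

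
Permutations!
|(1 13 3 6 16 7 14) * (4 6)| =|(1 13 3 4 6 16 7 14)| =8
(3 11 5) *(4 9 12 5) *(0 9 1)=(0 9 12 5 3 11 4 1)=[9, 0, 2, 11, 1, 3, 6, 7, 8, 12, 10, 4, 5]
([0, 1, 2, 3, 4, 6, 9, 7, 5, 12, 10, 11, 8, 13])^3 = [0, 1, 2, 3, 4, 12, 8, 7, 9, 5, 10, 11, 6, 13]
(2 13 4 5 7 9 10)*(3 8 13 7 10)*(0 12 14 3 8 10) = (0 12 14 3 10 2 7 9 8 13 4 5) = [12, 1, 7, 10, 5, 0, 6, 9, 13, 8, 2, 11, 14, 4, 3]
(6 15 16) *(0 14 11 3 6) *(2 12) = (0 14 11 3 6 15 16)(2 12) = [14, 1, 12, 6, 4, 5, 15, 7, 8, 9, 10, 3, 2, 13, 11, 16, 0]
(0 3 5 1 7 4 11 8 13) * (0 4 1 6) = (0 3 5 6)(1 7)(4 11 8 13) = [3, 7, 2, 5, 11, 6, 0, 1, 13, 9, 10, 8, 12, 4]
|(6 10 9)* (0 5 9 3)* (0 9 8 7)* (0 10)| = |(0 5 8 7 10 3 9 6)| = 8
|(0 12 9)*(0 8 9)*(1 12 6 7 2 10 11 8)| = 10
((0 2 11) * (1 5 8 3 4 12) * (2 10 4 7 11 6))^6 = ((0 10 4 12 1 5 8 3 7 11)(2 6))^6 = (0 8 4 7 1)(3 12 11 5 10)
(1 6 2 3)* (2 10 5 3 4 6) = (1 2 4 6 10 5 3) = [0, 2, 4, 1, 6, 3, 10, 7, 8, 9, 5]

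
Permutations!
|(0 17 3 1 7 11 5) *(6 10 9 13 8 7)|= 12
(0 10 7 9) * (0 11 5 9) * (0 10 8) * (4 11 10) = (0 8)(4 11 5 9 10 7) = [8, 1, 2, 3, 11, 9, 6, 4, 0, 10, 7, 5]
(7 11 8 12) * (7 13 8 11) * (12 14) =(8 14 12 13) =[0, 1, 2, 3, 4, 5, 6, 7, 14, 9, 10, 11, 13, 8, 12]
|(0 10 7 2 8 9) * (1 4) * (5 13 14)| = |(0 10 7 2 8 9)(1 4)(5 13 14)| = 6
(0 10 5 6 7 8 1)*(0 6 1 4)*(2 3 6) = (0 10 5 1 2 3 6 7 8 4) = [10, 2, 3, 6, 0, 1, 7, 8, 4, 9, 5]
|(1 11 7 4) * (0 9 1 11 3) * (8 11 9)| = 8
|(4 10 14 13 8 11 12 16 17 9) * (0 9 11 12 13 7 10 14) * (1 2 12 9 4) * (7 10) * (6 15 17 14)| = |(0 4 6 15 17 11 13 8 9 1 2 12 16 14 10)| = 15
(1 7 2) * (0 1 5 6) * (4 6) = (0 1 7 2 5 4 6) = [1, 7, 5, 3, 6, 4, 0, 2]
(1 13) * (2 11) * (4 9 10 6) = (1 13)(2 11)(4 9 10 6) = [0, 13, 11, 3, 9, 5, 4, 7, 8, 10, 6, 2, 12, 1]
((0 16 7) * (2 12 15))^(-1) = (0 7 16)(2 15 12)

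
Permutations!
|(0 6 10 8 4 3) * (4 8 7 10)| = 4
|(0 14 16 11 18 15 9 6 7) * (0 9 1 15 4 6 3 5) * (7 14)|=30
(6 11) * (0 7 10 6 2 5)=(0 7 10 6 11 2 5)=[7, 1, 5, 3, 4, 0, 11, 10, 8, 9, 6, 2]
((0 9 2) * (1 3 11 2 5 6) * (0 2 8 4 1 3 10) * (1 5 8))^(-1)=(0 10 1 11 3 6 5 4 8 9)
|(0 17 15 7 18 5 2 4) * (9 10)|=8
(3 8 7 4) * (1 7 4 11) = [0, 7, 2, 8, 3, 5, 6, 11, 4, 9, 10, 1] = (1 7 11)(3 8 4)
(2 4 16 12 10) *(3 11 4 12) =(2 12 10)(3 11 4 16) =[0, 1, 12, 11, 16, 5, 6, 7, 8, 9, 2, 4, 10, 13, 14, 15, 3]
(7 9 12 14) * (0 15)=(0 15)(7 9 12 14)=[15, 1, 2, 3, 4, 5, 6, 9, 8, 12, 10, 11, 14, 13, 7, 0]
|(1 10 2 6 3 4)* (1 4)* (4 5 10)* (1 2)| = 12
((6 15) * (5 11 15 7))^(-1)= ((5 11 15 6 7))^(-1)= (5 7 6 15 11)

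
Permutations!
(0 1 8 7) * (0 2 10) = (0 1 8 7 2 10) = [1, 8, 10, 3, 4, 5, 6, 2, 7, 9, 0]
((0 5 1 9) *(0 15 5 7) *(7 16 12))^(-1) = (0 7 12 16)(1 5 15 9)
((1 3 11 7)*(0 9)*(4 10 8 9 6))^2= (0 4 8)(1 11)(3 7)(6 10 9)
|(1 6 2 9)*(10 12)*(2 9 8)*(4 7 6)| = |(1 4 7 6 9)(2 8)(10 12)| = 10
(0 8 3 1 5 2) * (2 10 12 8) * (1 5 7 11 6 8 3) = (0 2)(1 7 11 6 8)(3 5 10 12) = [2, 7, 0, 5, 4, 10, 8, 11, 1, 9, 12, 6, 3]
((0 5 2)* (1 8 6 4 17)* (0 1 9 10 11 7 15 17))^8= (0 5 2 1 8 6 4)(7 17 10)(9 11 15)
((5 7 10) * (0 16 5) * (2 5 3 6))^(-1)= (0 10 7 5 2 6 3 16)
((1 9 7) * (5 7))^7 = (1 7 5 9)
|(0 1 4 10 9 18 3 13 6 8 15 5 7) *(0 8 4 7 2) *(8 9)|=|(0 1 7 9 18 3 13 6 4 10 8 15 5 2)|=14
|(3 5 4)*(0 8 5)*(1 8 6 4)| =12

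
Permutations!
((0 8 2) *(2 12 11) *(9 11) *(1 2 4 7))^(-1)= ((0 8 12 9 11 4 7 1 2))^(-1)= (0 2 1 7 4 11 9 12 8)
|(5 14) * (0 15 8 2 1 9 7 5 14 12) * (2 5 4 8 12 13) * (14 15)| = |(0 14 15 12)(1 9 7 4 8 5 13 2)| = 8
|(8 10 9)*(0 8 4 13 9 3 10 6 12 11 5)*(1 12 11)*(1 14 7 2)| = 30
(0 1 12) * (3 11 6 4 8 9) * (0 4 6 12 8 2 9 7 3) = (0 1 8 7 3 11 12 4 2 9) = [1, 8, 9, 11, 2, 5, 6, 3, 7, 0, 10, 12, 4]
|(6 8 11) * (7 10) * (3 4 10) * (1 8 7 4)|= 6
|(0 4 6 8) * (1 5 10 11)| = |(0 4 6 8)(1 5 10 11)| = 4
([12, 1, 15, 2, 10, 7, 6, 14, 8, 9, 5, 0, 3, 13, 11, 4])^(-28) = (0 4 11 15 14 2 7 3 5 12 10)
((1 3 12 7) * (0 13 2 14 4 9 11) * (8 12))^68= ((0 13 2 14 4 9 11)(1 3 8 12 7))^68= (0 9 14 13 11 4 2)(1 12 3 7 8)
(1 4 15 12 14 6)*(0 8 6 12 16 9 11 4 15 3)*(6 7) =[8, 15, 2, 0, 3, 5, 1, 6, 7, 11, 10, 4, 14, 13, 12, 16, 9] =(0 8 7 6 1 15 16 9 11 4 3)(12 14)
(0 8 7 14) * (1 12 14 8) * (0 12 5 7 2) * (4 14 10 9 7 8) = (0 1 5 8 2)(4 14 12 10 9 7) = [1, 5, 0, 3, 14, 8, 6, 4, 2, 7, 9, 11, 10, 13, 12]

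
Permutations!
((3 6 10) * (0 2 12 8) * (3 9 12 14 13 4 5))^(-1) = (0 8 12 9 10 6 3 5 4 13 14 2)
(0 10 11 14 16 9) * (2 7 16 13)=(0 10 11 14 13 2 7 16 9)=[10, 1, 7, 3, 4, 5, 6, 16, 8, 0, 11, 14, 12, 2, 13, 15, 9]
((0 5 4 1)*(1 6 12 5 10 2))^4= ((0 10 2 1)(4 6 12 5))^4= (12)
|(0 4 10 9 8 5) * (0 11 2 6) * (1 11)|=10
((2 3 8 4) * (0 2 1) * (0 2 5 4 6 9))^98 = (0 9 6 8 3 2 1 4 5)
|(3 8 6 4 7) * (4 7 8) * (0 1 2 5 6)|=9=|(0 1 2 5 6 7 3 4 8)|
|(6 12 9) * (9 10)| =|(6 12 10 9)| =4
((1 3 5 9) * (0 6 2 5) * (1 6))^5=(0 3 1)(2 5 9 6)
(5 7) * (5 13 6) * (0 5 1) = (0 5 7 13 6 1) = [5, 0, 2, 3, 4, 7, 1, 13, 8, 9, 10, 11, 12, 6]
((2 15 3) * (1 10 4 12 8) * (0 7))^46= (1 10 4 12 8)(2 15 3)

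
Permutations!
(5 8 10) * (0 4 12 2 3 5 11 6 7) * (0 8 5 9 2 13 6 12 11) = (0 4 11 12 13 6 7 8 10)(2 3 9) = [4, 1, 3, 9, 11, 5, 7, 8, 10, 2, 0, 12, 13, 6]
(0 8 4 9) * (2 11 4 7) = (0 8 7 2 11 4 9) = [8, 1, 11, 3, 9, 5, 6, 2, 7, 0, 10, 4]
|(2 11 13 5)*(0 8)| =4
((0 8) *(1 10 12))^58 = ((0 8)(1 10 12))^58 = (1 10 12)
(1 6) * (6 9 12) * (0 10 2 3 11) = [10, 9, 3, 11, 4, 5, 1, 7, 8, 12, 2, 0, 6] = (0 10 2 3 11)(1 9 12 6)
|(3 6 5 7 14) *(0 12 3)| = 7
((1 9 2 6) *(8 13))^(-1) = ((1 9 2 6)(8 13))^(-1) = (1 6 2 9)(8 13)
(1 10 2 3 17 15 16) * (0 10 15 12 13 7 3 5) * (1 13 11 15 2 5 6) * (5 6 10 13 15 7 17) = (0 13 17 12 11 7 3 5)(1 2 10 6)(15 16) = [13, 2, 10, 5, 4, 0, 1, 3, 8, 9, 6, 7, 11, 17, 14, 16, 15, 12]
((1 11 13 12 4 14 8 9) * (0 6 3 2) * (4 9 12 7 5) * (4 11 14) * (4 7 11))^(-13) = (0 2 3 6)(1 8 9 14 12)(4 5 7)(11 13)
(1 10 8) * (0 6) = (0 6)(1 10 8) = [6, 10, 2, 3, 4, 5, 0, 7, 1, 9, 8]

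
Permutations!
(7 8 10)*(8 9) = (7 9 8 10) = [0, 1, 2, 3, 4, 5, 6, 9, 10, 8, 7]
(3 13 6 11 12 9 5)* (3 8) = [0, 1, 2, 13, 4, 8, 11, 7, 3, 5, 10, 12, 9, 6] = (3 13 6 11 12 9 5 8)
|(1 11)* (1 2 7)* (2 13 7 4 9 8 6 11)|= 9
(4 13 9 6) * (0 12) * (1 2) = (0 12)(1 2)(4 13 9 6) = [12, 2, 1, 3, 13, 5, 4, 7, 8, 6, 10, 11, 0, 9]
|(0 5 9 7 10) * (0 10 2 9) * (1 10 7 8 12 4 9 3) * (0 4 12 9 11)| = |(12)(0 5 4 11)(1 10 7 2 3)(8 9)| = 20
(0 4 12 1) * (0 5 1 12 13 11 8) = (0 4 13 11 8)(1 5) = [4, 5, 2, 3, 13, 1, 6, 7, 0, 9, 10, 8, 12, 11]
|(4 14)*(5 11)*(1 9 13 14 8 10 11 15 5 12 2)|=|(1 9 13 14 4 8 10 11 12 2)(5 15)|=10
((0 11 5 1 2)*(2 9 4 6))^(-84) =(0 9)(1 2)(4 11)(5 6)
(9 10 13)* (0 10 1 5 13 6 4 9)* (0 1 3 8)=(0 10 6 4 9 3 8)(1 5 13)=[10, 5, 2, 8, 9, 13, 4, 7, 0, 3, 6, 11, 12, 1]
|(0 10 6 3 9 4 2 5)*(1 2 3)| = |(0 10 6 1 2 5)(3 9 4)| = 6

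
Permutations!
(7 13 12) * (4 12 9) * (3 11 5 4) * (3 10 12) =(3 11 5 4)(7 13 9 10 12) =[0, 1, 2, 11, 3, 4, 6, 13, 8, 10, 12, 5, 7, 9]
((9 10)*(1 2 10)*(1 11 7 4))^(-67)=((1 2 10 9 11 7 4))^(-67)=(1 9 4 10 7 2 11)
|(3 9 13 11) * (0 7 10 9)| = 7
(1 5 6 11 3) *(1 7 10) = (1 5 6 11 3 7 10) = [0, 5, 2, 7, 4, 6, 11, 10, 8, 9, 1, 3]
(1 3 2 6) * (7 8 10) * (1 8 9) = (1 3 2 6 8 10 7 9) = [0, 3, 6, 2, 4, 5, 8, 9, 10, 1, 7]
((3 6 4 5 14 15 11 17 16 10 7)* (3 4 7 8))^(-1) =(3 8 10 16 17 11 15 14 5 4 7 6)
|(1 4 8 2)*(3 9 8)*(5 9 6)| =8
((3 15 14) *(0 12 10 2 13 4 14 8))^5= (0 4)(2 15)(3 10)(8 13)(12 14)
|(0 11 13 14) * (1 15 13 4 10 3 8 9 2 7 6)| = |(0 11 4 10 3 8 9 2 7 6 1 15 13 14)| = 14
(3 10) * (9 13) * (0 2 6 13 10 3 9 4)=(0 2 6 13 4)(9 10)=[2, 1, 6, 3, 0, 5, 13, 7, 8, 10, 9, 11, 12, 4]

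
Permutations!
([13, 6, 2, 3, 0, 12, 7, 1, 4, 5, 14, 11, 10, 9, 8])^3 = [5, 1, 2, 3, 9, 14, 6, 7, 13, 10, 4, 11, 8, 12, 0]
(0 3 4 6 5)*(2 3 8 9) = (0 8 9 2 3 4 6 5) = [8, 1, 3, 4, 6, 0, 5, 7, 9, 2]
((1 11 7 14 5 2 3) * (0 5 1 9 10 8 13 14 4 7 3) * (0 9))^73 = ((0 5 2 9 10 8 13 14 1 11 3)(4 7))^73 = (0 14 9 3 13 2 11 8 5 1 10)(4 7)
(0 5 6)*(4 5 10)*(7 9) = (0 10 4 5 6)(7 9) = [10, 1, 2, 3, 5, 6, 0, 9, 8, 7, 4]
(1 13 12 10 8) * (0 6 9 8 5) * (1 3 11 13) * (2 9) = (0 6 2 9 8 3 11 13 12 10 5) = [6, 1, 9, 11, 4, 0, 2, 7, 3, 8, 5, 13, 10, 12]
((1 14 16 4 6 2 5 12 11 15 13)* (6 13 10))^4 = (1 13 4 16 14)(2 15 5 10 12 6 11)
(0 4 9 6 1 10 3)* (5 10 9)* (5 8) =(0 4 8 5 10 3)(1 9 6) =[4, 9, 2, 0, 8, 10, 1, 7, 5, 6, 3]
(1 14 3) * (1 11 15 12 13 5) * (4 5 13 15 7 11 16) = (1 14 3 16 4 5)(7 11)(12 15) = [0, 14, 2, 16, 5, 1, 6, 11, 8, 9, 10, 7, 15, 13, 3, 12, 4]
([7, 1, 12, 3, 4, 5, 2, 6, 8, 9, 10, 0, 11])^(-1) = (0 11 12 2 6 7)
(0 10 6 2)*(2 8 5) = (0 10 6 8 5 2) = [10, 1, 0, 3, 4, 2, 8, 7, 5, 9, 6]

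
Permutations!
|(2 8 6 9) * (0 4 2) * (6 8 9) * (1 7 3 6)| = 4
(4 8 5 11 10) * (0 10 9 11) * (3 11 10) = [3, 1, 2, 11, 8, 0, 6, 7, 5, 10, 4, 9] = (0 3 11 9 10 4 8 5)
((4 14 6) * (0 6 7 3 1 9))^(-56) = (14)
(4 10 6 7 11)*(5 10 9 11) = (4 9 11)(5 10 6 7) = [0, 1, 2, 3, 9, 10, 7, 5, 8, 11, 6, 4]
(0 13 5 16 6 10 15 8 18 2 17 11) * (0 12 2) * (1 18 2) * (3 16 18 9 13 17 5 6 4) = (0 17 11 12 1 9 13 6 10 15 8 2 5 18)(3 16 4) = [17, 9, 5, 16, 3, 18, 10, 7, 2, 13, 15, 12, 1, 6, 14, 8, 4, 11, 0]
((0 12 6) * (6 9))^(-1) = (0 6 9 12)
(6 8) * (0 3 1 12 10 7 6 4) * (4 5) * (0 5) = (0 3 1 12 10 7 6 8)(4 5) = [3, 12, 2, 1, 5, 4, 8, 6, 0, 9, 7, 11, 10]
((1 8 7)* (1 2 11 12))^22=((1 8 7 2 11 12))^22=(1 11 7)(2 8 12)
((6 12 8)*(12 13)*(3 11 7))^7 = (3 11 7)(6 8 12 13)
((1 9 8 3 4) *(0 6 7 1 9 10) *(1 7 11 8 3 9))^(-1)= ((0 6 11 8 9 3 4 1 10))^(-1)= (0 10 1 4 3 9 8 11 6)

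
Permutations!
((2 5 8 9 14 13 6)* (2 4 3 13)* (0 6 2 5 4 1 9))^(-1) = ((0 6 1 9 14 5 8)(2 4 3 13))^(-1) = (0 8 5 14 9 1 6)(2 13 3 4)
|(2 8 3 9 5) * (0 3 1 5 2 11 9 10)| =6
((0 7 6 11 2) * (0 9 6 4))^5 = (0 4 7)(2 9 6 11)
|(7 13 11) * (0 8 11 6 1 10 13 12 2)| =12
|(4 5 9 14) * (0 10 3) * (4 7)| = |(0 10 3)(4 5 9 14 7)| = 15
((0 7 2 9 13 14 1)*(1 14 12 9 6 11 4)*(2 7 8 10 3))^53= (14)(0 1 4 11 6 2 3 10 8)(9 12 13)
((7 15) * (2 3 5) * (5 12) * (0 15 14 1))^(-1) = (0 1 14 7 15)(2 5 12 3)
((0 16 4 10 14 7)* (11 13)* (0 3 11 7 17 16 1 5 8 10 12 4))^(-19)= (0 14 5 16 10 1 17 8)(3 11 13 7)(4 12)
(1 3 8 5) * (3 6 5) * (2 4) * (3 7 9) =(1 6 5)(2 4)(3 8 7 9) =[0, 6, 4, 8, 2, 1, 5, 9, 7, 3]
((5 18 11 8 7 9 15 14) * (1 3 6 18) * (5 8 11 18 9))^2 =(18)(1 6 15 8 5 3 9 14 7)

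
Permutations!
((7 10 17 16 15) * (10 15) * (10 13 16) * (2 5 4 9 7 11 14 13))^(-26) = ((2 5 4 9 7 15 11 14 13 16)(10 17))^(-26) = (17)(2 7 13 4 11)(5 15 16 9 14)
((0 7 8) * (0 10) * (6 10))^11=((0 7 8 6 10))^11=(0 7 8 6 10)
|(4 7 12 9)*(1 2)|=|(1 2)(4 7 12 9)|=4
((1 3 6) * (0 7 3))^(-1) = (0 1 6 3 7)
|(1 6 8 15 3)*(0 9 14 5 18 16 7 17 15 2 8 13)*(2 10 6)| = |(0 9 14 5 18 16 7 17 15 3 1 2 8 10 6 13)| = 16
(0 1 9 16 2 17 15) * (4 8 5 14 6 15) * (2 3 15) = (0 1 9 16 3 15)(2 17 4 8 5 14 6) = [1, 9, 17, 15, 8, 14, 2, 7, 5, 16, 10, 11, 12, 13, 6, 0, 3, 4]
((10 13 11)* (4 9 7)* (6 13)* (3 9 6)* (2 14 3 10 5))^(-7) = (2 9 6 5 3 4 11 14 7 13) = ((2 14 3 9 7 4 6 13 11 5))^(-7)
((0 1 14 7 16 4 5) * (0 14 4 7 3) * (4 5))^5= (7 16)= ((0 1 5 14 3)(7 16))^5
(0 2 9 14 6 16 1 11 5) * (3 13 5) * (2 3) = (0 3 13 5)(1 11 2 9 14 6 16) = [3, 11, 9, 13, 4, 0, 16, 7, 8, 14, 10, 2, 12, 5, 6, 15, 1]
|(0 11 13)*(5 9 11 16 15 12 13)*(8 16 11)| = 9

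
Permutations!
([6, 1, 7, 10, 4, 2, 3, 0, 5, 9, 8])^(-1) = (0 7 2 5 8 10 3 6)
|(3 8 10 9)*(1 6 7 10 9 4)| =15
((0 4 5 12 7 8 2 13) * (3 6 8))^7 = (0 8 7 4 2 3 5 13 6 12)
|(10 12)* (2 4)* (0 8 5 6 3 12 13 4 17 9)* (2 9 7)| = |(0 8 5 6 3 12 10 13 4 9)(2 17 7)| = 30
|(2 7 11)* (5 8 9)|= |(2 7 11)(5 8 9)|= 3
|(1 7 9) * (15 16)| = 6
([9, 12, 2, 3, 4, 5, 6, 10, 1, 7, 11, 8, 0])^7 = (0 12 1 8 11 10 7 9)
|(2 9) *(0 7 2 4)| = |(0 7 2 9 4)| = 5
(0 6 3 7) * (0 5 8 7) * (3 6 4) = (0 4 3)(5 8 7) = [4, 1, 2, 0, 3, 8, 6, 5, 7]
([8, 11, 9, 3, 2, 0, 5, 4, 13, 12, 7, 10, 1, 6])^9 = [5, 11, 9, 3, 2, 6, 13, 4, 0, 12, 7, 10, 1, 8]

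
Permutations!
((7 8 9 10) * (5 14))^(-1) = ((5 14)(7 8 9 10))^(-1) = (5 14)(7 10 9 8)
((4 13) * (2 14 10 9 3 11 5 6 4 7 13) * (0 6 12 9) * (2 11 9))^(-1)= ((0 6 4 11 5 12 2 14 10)(3 9)(7 13))^(-1)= (0 10 14 2 12 5 11 4 6)(3 9)(7 13)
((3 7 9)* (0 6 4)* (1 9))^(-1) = ((0 6 4)(1 9 3 7))^(-1) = (0 4 6)(1 7 3 9)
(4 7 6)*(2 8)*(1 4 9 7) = [0, 4, 8, 3, 1, 5, 9, 6, 2, 7] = (1 4)(2 8)(6 9 7)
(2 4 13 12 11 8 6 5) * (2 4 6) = [0, 1, 6, 3, 13, 4, 5, 7, 2, 9, 10, 8, 11, 12] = (2 6 5 4 13 12 11 8)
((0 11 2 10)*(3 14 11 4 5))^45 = (0 11 5 10 14 4 2 3)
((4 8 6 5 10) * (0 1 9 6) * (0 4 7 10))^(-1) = ((0 1 9 6 5)(4 8)(7 10))^(-1) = (0 5 6 9 1)(4 8)(7 10)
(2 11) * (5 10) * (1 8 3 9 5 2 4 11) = (1 8 3 9 5 10 2)(4 11) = [0, 8, 1, 9, 11, 10, 6, 7, 3, 5, 2, 4]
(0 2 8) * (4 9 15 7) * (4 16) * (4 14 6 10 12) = (0 2 8)(4 9 15 7 16 14 6 10 12) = [2, 1, 8, 3, 9, 5, 10, 16, 0, 15, 12, 11, 4, 13, 6, 7, 14]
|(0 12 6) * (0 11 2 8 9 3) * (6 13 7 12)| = |(0 6 11 2 8 9 3)(7 12 13)| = 21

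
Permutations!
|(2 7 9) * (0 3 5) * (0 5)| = 6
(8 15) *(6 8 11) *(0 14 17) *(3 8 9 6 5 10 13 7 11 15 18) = (0 14 17)(3 8 18)(5 10 13 7 11)(6 9) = [14, 1, 2, 8, 4, 10, 9, 11, 18, 6, 13, 5, 12, 7, 17, 15, 16, 0, 3]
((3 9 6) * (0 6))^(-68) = ((0 6 3 9))^(-68) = (9)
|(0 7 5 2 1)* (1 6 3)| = |(0 7 5 2 6 3 1)| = 7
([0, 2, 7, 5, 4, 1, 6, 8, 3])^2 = (1 7 3)(2 8 5)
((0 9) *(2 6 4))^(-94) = ((0 9)(2 6 4))^(-94) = (9)(2 4 6)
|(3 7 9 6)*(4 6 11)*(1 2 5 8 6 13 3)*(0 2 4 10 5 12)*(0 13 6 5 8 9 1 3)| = 20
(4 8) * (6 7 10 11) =(4 8)(6 7 10 11) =[0, 1, 2, 3, 8, 5, 7, 10, 4, 9, 11, 6]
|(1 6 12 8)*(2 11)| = 4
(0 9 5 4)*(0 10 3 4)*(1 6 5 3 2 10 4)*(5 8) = (0 9 3 1 6 8 5)(2 10) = [9, 6, 10, 1, 4, 0, 8, 7, 5, 3, 2]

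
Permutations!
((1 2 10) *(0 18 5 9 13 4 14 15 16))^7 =(0 15 4 9 18 16 14 13 5)(1 2 10)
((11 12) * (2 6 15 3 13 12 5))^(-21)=(2 3 11 6 13 5 15 12)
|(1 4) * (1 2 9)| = 4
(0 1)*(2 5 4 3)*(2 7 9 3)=(0 1)(2 5 4)(3 7 9)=[1, 0, 5, 7, 2, 4, 6, 9, 8, 3]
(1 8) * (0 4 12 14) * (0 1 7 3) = (0 4 12 14 1 8 7 3) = [4, 8, 2, 0, 12, 5, 6, 3, 7, 9, 10, 11, 14, 13, 1]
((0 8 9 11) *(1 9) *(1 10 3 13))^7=(0 11 9 1 13 3 10 8)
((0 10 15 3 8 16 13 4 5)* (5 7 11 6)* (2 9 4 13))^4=(0 8 4 5 3 9 6 15 2 11 10 16 7)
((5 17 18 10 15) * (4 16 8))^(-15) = ((4 16 8)(5 17 18 10 15))^(-15) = (18)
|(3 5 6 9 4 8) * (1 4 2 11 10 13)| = 11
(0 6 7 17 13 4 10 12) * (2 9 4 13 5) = (0 6 7 17 5 2 9 4 10 12) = [6, 1, 9, 3, 10, 2, 7, 17, 8, 4, 12, 11, 0, 13, 14, 15, 16, 5]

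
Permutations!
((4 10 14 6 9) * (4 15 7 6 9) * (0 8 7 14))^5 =(0 10 4 6 7 8)(9 14 15)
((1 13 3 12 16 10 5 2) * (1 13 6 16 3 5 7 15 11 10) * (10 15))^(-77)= (1 6 16)(2 13 5)(3 12)(7 10)(11 15)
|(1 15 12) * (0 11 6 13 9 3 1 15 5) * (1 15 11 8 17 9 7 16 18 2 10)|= |(0 8 17 9 3 15 12 11 6 13 7 16 18 2 10 1 5)|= 17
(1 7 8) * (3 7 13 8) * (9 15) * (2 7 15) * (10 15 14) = [0, 13, 7, 14, 4, 5, 6, 3, 1, 2, 15, 11, 12, 8, 10, 9] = (1 13 8)(2 7 3 14 10 15 9)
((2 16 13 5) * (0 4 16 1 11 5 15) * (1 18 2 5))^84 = (18)(0 15 13 16 4) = ((0 4 16 13 15)(1 11)(2 18))^84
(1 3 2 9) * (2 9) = (1 3 9) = [0, 3, 2, 9, 4, 5, 6, 7, 8, 1]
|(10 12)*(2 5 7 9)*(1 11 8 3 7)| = 8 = |(1 11 8 3 7 9 2 5)(10 12)|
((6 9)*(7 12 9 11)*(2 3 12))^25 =((2 3 12 9 6 11 7))^25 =(2 6 3 11 12 7 9)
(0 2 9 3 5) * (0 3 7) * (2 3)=(0 3 5 2 9 7)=[3, 1, 9, 5, 4, 2, 6, 0, 8, 7]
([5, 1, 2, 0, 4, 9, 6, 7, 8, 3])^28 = (9)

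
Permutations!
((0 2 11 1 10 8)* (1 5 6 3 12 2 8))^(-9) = ((0 8)(1 10)(2 11 5 6 3 12))^(-9) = (0 8)(1 10)(2 6)(3 11)(5 12)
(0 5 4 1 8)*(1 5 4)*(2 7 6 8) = [4, 2, 7, 3, 5, 1, 8, 6, 0] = (0 4 5 1 2 7 6 8)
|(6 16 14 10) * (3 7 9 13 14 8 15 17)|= 11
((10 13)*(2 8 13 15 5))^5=(2 5 15 10 13 8)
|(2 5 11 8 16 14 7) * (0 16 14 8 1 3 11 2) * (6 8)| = 6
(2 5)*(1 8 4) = [0, 8, 5, 3, 1, 2, 6, 7, 4] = (1 8 4)(2 5)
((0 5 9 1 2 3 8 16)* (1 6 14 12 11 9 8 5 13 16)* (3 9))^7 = (0 13 16)(1 3 14 2 5 12 9 8 11 6)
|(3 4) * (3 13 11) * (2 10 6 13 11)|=12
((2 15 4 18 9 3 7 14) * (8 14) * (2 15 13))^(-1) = ((2 13)(3 7 8 14 15 4 18 9))^(-1) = (2 13)(3 9 18 4 15 14 8 7)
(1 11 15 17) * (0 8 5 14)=(0 8 5 14)(1 11 15 17)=[8, 11, 2, 3, 4, 14, 6, 7, 5, 9, 10, 15, 12, 13, 0, 17, 16, 1]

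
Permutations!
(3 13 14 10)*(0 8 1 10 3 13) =(0 8 1 10 13 14 3) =[8, 10, 2, 0, 4, 5, 6, 7, 1, 9, 13, 11, 12, 14, 3]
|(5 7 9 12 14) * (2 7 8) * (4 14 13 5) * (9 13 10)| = 30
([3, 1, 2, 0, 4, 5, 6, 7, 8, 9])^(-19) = [3, 1, 2, 0, 4, 5, 6, 7, 8, 9]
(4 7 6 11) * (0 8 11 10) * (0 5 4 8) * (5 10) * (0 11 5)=(0 11 8 5 4 7 6)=[11, 1, 2, 3, 7, 4, 0, 6, 5, 9, 10, 8]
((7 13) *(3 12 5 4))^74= (13)(3 5)(4 12)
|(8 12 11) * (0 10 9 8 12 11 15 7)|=8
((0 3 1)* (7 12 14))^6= (14)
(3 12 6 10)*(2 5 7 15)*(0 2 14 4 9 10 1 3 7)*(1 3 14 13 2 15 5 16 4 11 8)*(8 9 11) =(0 15 13 2 16 4 11 9 10 7 5)(1 14 8)(3 12 6) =[15, 14, 16, 12, 11, 0, 3, 5, 1, 10, 7, 9, 6, 2, 8, 13, 4]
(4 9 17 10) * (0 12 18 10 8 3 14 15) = (0 12 18 10 4 9 17 8 3 14 15) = [12, 1, 2, 14, 9, 5, 6, 7, 3, 17, 4, 11, 18, 13, 15, 0, 16, 8, 10]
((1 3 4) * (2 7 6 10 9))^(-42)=(2 10 7 9 6)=((1 3 4)(2 7 6 10 9))^(-42)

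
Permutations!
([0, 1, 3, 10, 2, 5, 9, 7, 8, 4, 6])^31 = (2 3 10 6 9 4)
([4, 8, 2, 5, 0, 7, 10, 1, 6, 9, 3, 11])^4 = [0, 3, 2, 8, 4, 6, 7, 10, 5, 9, 1, 11]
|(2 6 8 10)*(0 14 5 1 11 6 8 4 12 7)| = 9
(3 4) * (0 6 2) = (0 6 2)(3 4) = [6, 1, 0, 4, 3, 5, 2]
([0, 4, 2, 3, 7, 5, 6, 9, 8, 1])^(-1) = [0, 9, 2, 3, 1, 5, 6, 4, 8, 7]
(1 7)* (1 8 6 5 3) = [0, 7, 2, 1, 4, 3, 5, 8, 6] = (1 7 8 6 5 3)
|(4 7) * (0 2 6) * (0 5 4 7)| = 5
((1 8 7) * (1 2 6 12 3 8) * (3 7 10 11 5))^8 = (12)(3 11 8 5 10) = ((2 6 12 7)(3 8 10 11 5))^8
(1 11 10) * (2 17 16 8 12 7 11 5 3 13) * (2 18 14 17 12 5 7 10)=(1 7 11 2 12 10)(3 13 18 14 17 16 8 5)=[0, 7, 12, 13, 4, 3, 6, 11, 5, 9, 1, 2, 10, 18, 17, 15, 8, 16, 14]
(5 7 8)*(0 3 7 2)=(0 3 7 8 5 2)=[3, 1, 0, 7, 4, 2, 6, 8, 5]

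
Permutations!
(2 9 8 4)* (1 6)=(1 6)(2 9 8 4)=[0, 6, 9, 3, 2, 5, 1, 7, 4, 8]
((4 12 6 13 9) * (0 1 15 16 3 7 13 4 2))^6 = (0 13 16)(1 9 3)(2 7 15) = ((0 1 15 16 3 7 13 9 2)(4 12 6))^6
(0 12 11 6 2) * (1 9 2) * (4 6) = (0 12 11 4 6 1 9 2) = [12, 9, 0, 3, 6, 5, 1, 7, 8, 2, 10, 4, 11]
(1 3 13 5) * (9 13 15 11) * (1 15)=(1 3)(5 15 11 9 13)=[0, 3, 2, 1, 4, 15, 6, 7, 8, 13, 10, 9, 12, 5, 14, 11]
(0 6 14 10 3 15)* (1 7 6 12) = (0 12 1 7 6 14 10 3 15) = [12, 7, 2, 15, 4, 5, 14, 6, 8, 9, 3, 11, 1, 13, 10, 0]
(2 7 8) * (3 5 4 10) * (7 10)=(2 10 3 5 4 7 8)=[0, 1, 10, 5, 7, 4, 6, 8, 2, 9, 3]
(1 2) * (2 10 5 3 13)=(1 10 5 3 13 2)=[0, 10, 1, 13, 4, 3, 6, 7, 8, 9, 5, 11, 12, 2]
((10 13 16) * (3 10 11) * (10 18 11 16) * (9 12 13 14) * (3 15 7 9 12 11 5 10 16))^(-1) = (3 16 13 12 14 10 5 18)(7 15 11 9)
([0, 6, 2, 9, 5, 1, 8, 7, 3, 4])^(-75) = (1 8 9 5 6 3 4)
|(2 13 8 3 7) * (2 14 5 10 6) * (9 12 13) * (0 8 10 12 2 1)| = 22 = |(0 8 3 7 14 5 12 13 10 6 1)(2 9)|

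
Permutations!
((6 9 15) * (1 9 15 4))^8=((1 9 4)(6 15))^8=(15)(1 4 9)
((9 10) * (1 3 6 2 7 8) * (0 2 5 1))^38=((0 2 7 8)(1 3 6 5)(9 10))^38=(10)(0 7)(1 6)(2 8)(3 5)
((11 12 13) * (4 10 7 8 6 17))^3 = ((4 10 7 8 6 17)(11 12 13))^3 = (4 8)(6 10)(7 17)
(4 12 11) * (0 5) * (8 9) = (0 5)(4 12 11)(8 9) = [5, 1, 2, 3, 12, 0, 6, 7, 9, 8, 10, 4, 11]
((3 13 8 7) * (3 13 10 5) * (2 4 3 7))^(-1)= ((2 4 3 10 5 7 13 8))^(-1)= (2 8 13 7 5 10 3 4)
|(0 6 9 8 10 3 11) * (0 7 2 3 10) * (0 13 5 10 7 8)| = |(0 6 9)(2 3 11 8 13 5 10 7)| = 24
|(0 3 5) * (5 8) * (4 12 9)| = 12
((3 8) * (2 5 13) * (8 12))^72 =((2 5 13)(3 12 8))^72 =(13)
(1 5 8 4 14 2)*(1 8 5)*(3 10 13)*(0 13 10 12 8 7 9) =(0 13 3 12 8 4 14 2 7 9) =[13, 1, 7, 12, 14, 5, 6, 9, 4, 0, 10, 11, 8, 3, 2]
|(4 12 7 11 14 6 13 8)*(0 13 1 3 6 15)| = 9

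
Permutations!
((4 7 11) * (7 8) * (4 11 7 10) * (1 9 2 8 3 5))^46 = ((11)(1 9 2 8 10 4 3 5))^46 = (11)(1 3 10 2)(4 8 9 5)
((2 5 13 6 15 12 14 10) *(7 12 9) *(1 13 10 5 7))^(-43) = (1 6 9 13 15)(2 10 5 14 12 7)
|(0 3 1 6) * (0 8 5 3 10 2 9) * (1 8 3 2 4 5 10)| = |(0 1 6 3 8 10 4 5 2 9)| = 10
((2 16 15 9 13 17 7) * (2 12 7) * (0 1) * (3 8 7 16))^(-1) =(0 1)(2 17 13 9 15 16 12 7 8 3)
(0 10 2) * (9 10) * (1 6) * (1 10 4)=(0 9 4 1 6 10 2)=[9, 6, 0, 3, 1, 5, 10, 7, 8, 4, 2]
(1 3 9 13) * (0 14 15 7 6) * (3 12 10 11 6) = (0 14 15 7 3 9 13 1 12 10 11 6) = [14, 12, 2, 9, 4, 5, 0, 3, 8, 13, 11, 6, 10, 1, 15, 7]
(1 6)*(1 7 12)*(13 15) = (1 6 7 12)(13 15) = [0, 6, 2, 3, 4, 5, 7, 12, 8, 9, 10, 11, 1, 15, 14, 13]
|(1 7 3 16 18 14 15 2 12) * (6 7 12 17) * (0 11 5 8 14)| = 26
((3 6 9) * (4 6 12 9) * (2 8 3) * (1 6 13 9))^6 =(1 8 13)(2 4 12)(3 9 6)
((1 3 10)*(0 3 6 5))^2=((0 3 10 1 6 5))^2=(0 10 6)(1 5 3)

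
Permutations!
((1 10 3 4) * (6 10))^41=((1 6 10 3 4))^41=(1 6 10 3 4)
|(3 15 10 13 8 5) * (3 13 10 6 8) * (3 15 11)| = 10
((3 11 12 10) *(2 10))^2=((2 10 3 11 12))^2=(2 3 12 10 11)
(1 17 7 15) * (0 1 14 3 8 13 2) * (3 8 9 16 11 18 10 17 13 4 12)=(0 1 13 2)(3 9 16 11 18 10 17 7 15 14 8 4 12)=[1, 13, 0, 9, 12, 5, 6, 15, 4, 16, 17, 18, 3, 2, 8, 14, 11, 7, 10]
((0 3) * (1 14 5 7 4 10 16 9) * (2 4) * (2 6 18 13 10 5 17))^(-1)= (0 3)(1 9 16 10 13 18 6 7 5 4 2 17 14)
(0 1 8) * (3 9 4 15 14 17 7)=(0 1 8)(3 9 4 15 14 17 7)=[1, 8, 2, 9, 15, 5, 6, 3, 0, 4, 10, 11, 12, 13, 17, 14, 16, 7]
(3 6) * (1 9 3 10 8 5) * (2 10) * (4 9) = (1 4 9 3 6 2 10 8 5) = [0, 4, 10, 6, 9, 1, 2, 7, 5, 3, 8]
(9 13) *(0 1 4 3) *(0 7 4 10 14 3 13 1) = (1 10 14 3 7 4 13 9) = [0, 10, 2, 7, 13, 5, 6, 4, 8, 1, 14, 11, 12, 9, 3]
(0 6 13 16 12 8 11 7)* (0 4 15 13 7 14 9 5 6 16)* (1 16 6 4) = [6, 16, 2, 3, 15, 4, 7, 1, 11, 5, 10, 14, 8, 0, 9, 13, 12] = (0 6 7 1 16 12 8 11 14 9 5 4 15 13)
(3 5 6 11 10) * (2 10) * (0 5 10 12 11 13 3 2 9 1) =(0 5 6 13 3 10 2 12 11 9 1) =[5, 0, 12, 10, 4, 6, 13, 7, 8, 1, 2, 9, 11, 3]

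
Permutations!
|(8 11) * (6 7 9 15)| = 4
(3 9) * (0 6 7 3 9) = (9)(0 6 7 3) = [6, 1, 2, 0, 4, 5, 7, 3, 8, 9]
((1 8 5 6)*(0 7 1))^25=((0 7 1 8 5 6))^25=(0 7 1 8 5 6)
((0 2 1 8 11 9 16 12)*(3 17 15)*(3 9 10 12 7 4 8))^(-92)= (0 9 10 17 8 1 7)(2 16 12 15 11 3 4)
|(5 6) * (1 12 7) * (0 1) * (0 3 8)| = 6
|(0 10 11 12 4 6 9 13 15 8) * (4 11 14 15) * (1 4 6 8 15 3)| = 42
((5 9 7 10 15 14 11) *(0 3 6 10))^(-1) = (0 7 9 5 11 14 15 10 6 3)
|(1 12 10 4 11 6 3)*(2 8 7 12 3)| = |(1 3)(2 8 7 12 10 4 11 6)| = 8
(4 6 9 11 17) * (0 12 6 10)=(0 12 6 9 11 17 4 10)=[12, 1, 2, 3, 10, 5, 9, 7, 8, 11, 0, 17, 6, 13, 14, 15, 16, 4]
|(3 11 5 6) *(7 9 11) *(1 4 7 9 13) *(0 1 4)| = |(0 1)(3 9 11 5 6)(4 7 13)| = 30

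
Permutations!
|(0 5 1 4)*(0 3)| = 5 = |(0 5 1 4 3)|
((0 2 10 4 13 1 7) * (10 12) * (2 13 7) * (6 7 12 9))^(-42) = (13)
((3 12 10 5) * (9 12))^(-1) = ((3 9 12 10 5))^(-1) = (3 5 10 12 9)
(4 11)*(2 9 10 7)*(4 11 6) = (11)(2 9 10 7)(4 6) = [0, 1, 9, 3, 6, 5, 4, 2, 8, 10, 7, 11]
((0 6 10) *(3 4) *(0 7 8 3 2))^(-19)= ((0 6 10 7 8 3 4 2))^(-19)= (0 3 10 2 8 6 4 7)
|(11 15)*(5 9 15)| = |(5 9 15 11)| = 4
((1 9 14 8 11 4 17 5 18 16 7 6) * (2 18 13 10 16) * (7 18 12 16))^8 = (18)(1 13 11)(4 9 10)(5 8 6)(7 17 14)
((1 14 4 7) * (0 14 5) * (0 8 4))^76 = (14)(1 5 8 4 7)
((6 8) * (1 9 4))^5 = ((1 9 4)(6 8))^5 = (1 4 9)(6 8)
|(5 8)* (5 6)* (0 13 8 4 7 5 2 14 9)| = 21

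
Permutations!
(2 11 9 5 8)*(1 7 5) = (1 7 5 8 2 11 9) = [0, 7, 11, 3, 4, 8, 6, 5, 2, 1, 10, 9]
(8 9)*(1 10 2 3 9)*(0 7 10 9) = (0 7 10 2 3)(1 9 8) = [7, 9, 3, 0, 4, 5, 6, 10, 1, 8, 2]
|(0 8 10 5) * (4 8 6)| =6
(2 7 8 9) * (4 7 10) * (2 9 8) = (2 10 4 7) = [0, 1, 10, 3, 7, 5, 6, 2, 8, 9, 4]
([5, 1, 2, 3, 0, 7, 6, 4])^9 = [5, 1, 2, 3, 0, 7, 6, 4]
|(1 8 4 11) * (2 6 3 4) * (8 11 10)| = 6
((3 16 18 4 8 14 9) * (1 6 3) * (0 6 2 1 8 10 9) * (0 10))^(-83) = (0 6 3 16 18 4)(1 2)(8 14 10 9)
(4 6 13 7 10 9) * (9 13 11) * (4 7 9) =(4 6 11)(7 10 13 9) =[0, 1, 2, 3, 6, 5, 11, 10, 8, 7, 13, 4, 12, 9]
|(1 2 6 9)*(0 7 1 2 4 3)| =15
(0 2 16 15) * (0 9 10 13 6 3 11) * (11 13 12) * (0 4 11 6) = (0 2 16 15 9 10 12 6 3 13)(4 11) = [2, 1, 16, 13, 11, 5, 3, 7, 8, 10, 12, 4, 6, 0, 14, 9, 15]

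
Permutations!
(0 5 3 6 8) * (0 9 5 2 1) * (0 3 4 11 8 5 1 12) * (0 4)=(0 2 12 4 11 8 9 1 3 6 5)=[2, 3, 12, 6, 11, 0, 5, 7, 9, 1, 10, 8, 4]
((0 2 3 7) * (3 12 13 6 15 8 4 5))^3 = (0 13 8 3 2 6 4 7 12 15 5)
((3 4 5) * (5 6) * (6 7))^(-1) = (3 5 6 7 4)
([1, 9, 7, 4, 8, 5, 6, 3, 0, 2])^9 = [1, 9, 7, 4, 8, 5, 6, 3, 0, 2]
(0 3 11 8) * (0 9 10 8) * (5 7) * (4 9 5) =(0 3 11)(4 9 10 8 5 7) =[3, 1, 2, 11, 9, 7, 6, 4, 5, 10, 8, 0]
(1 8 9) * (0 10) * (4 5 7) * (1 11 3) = (0 10)(1 8 9 11 3)(4 5 7) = [10, 8, 2, 1, 5, 7, 6, 4, 9, 11, 0, 3]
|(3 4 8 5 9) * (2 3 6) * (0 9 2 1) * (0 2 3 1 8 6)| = 10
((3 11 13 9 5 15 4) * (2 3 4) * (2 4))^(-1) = (2 4 15 5 9 13 11 3)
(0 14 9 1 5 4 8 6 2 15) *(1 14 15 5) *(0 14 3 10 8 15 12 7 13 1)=(0 12 7 13 1)(2 5 4 15 14 9 3 10 8 6)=[12, 0, 5, 10, 15, 4, 2, 13, 6, 3, 8, 11, 7, 1, 9, 14]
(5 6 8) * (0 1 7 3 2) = [1, 7, 0, 2, 4, 6, 8, 3, 5] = (0 1 7 3 2)(5 6 8)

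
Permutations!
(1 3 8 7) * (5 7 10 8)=(1 3 5 7)(8 10)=[0, 3, 2, 5, 4, 7, 6, 1, 10, 9, 8]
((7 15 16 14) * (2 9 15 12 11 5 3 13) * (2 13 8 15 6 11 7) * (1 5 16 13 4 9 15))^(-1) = (1 8 3 5)(2 14 16 11 6 9 4 13 15)(7 12) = ((1 5 3 8)(2 15 13 4 9 6 11 16 14)(7 12))^(-1)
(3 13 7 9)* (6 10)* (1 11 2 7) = (1 11 2 7 9 3 13)(6 10) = [0, 11, 7, 13, 4, 5, 10, 9, 8, 3, 6, 2, 12, 1]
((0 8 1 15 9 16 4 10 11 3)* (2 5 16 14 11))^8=((0 8 1 15 9 14 11 3)(2 5 16 4 10))^8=(2 4 5 10 16)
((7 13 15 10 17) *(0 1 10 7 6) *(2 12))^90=(17)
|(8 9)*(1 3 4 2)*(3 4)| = 6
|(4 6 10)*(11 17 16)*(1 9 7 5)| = 12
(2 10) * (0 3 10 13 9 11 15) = (0 3 10 2 13 9 11 15) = [3, 1, 13, 10, 4, 5, 6, 7, 8, 11, 2, 15, 12, 9, 14, 0]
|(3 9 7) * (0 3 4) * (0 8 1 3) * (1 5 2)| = |(1 3 9 7 4 8 5 2)| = 8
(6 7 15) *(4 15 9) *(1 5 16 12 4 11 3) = (1 5 16 12 4 15 6 7 9 11 3) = [0, 5, 2, 1, 15, 16, 7, 9, 8, 11, 10, 3, 4, 13, 14, 6, 12]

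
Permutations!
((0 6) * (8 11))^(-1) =(0 6)(8 11)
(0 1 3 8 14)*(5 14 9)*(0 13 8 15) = (0 1 3 15)(5 14 13 8 9) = [1, 3, 2, 15, 4, 14, 6, 7, 9, 5, 10, 11, 12, 8, 13, 0]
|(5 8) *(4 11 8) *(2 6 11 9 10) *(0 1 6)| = |(0 1 6 11 8 5 4 9 10 2)| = 10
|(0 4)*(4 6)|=3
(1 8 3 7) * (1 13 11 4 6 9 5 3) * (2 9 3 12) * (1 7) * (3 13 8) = (1 3)(2 9 5 12)(4 6 13 11)(7 8) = [0, 3, 9, 1, 6, 12, 13, 8, 7, 5, 10, 4, 2, 11]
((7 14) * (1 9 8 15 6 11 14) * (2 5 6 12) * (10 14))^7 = (1 6 8 10 12 7 5 9 11 15 14 2)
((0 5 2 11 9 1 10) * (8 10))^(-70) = ((0 5 2 11 9 1 8 10))^(-70) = (0 2 9 8)(1 10 5 11)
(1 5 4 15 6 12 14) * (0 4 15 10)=(0 4 10)(1 5 15 6 12 14)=[4, 5, 2, 3, 10, 15, 12, 7, 8, 9, 0, 11, 14, 13, 1, 6]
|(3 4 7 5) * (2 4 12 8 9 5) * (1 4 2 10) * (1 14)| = 5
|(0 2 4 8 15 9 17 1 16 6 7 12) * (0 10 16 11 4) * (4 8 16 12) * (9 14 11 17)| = |(0 2)(1 17)(4 16 6 7)(8 15 14 11)(10 12)| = 4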